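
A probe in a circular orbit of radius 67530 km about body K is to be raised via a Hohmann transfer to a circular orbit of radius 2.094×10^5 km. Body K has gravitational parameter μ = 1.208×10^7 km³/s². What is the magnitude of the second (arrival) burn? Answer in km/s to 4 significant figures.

Δv₂ = 2.291 km/s

Semi-major axis of the transfer orbit: a_t = (67530 + 2.094×10^5)/2 = 1.38465×10^5 km.
On the circular orbit at r = 2.094×10^5 km, v_c = √(μ/r) = 7.595 km/s.
Transfer-orbit speed at the same r (vis-viva, a = a_t): v_t = √[μ(2/r − 1/a_t)] = 5.304 km/s.
Δv₂ = |v_t − v_c| = |5.304 − 7.595| = 2.291 km/s.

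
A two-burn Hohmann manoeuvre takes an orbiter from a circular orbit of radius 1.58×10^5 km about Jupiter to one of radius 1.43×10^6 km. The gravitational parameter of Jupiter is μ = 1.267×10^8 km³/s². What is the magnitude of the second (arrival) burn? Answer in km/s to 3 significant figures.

Transfer-ellipse semi-major axis a_t = (r₁ + r₂)/2 = (1.580×10^5 + 1.430×10^6)/2 = 7.940×10^5 km.
Circular speed at r = 1.430×10^6 km: v_c = √(μ/r) = 9.413 km/s.
Vis-viva on the transfer ellipse at r = 1.430×10^6 km gives v_t = √[μ(2/r − 1/a_t)] = 4.199 km/s.
Δv₂ = |v_t − v_c| = |4.199 − 9.413| = 5.214 km/s.

Δv₂ = 5.21 km/s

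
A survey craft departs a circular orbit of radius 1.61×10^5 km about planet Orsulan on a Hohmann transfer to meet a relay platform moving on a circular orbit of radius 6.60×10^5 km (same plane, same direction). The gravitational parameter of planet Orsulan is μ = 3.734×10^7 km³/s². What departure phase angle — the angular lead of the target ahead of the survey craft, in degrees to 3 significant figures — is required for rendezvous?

Semi-major axis of the transfer orbit: a_t = (1.610×10^5 + 6.600×10^5)/2 = 4.105×10^5 km.
The half-period of the transfer ellipse is t = π√(a_t³/μ) = 1.352×10^5 s.
Target angular speed ω₂ = √(μ/r₂³) = 1.140×10^-5 rad/s.
Angle swept by the target during transfer: ω₂·t = 1.541 rad = 88.29°.
The survey craft traverses 180° on the transfer ellipse, so the target must lead by 180° − 88.29° = 91.7°.

φ = 91.7°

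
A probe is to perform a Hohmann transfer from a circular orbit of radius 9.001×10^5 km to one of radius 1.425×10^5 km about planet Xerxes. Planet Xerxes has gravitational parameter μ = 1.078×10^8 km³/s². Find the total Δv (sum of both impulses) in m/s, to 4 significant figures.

Δv = 13860 m/s

Transfer-ellipse semi-major axis a_t = (r₁ + r₂)/2 = (9.001×10^5 + 1.425×10^5)/2 = 5.213×10^5 km.
Circular speed at r₁: v₁ = √(μ/r₁) = √(1.078×10^8/9.001×10^5) = 10.944 km/s.
On the transfer ellipse at r₁, vis-viva gives v_a = √[μ(2/r₁ − 1/a_t)] = 5.7217 km/s.
First burn Δv₁ = |v_a − v₁| = 5.222 km/s.
At r₂, v₂ = √(μ/r₂) = 27.504 km/s.
Transfer-orbit speed at r₂: v_p = √[μ(2/r₂ − 1/a_t)] = 36.141 km/s.
Second burn Δv₂ = |v₂ − v_p| = 8.637 km/s.
Δv = Δv₁ + Δv₂ = 5.222 + 8.637 = 13.86 km/s.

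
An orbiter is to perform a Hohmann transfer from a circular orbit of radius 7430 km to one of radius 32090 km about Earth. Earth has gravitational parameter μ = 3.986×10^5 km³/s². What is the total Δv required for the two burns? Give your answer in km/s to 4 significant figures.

Δv = 3.373 km/s

Semi-major axis of the transfer orbit: a_t = (7430 + 32090)/2 = 19760 km.
Circular speed at r₁: v₁ = √(μ/r₁) = √(3.986×10^5/7430) = 7.324 km/s.
On the transfer ellipse at r₁, v² = μ(2/r − 1/a) gives v_p = √[μ(2/r₁ − 1/a_t)] = 9.334 km/s.
First burn Δv₁ = |v_p − v₁| = 2.010 km/s.
At r₂, v₂ = √(μ/r₂) = 3.524 km/s.
Transfer-orbit speed at r₂: v_a = √[μ(2/r₂ − 1/a_t)] = 2.161 km/s.
Second burn Δv₂ = |v₂ − v_a| = 1.363 km/s.
Δv = Δv₁ + Δv₂ = 2.010 + 1.363 = 3.373 km/s.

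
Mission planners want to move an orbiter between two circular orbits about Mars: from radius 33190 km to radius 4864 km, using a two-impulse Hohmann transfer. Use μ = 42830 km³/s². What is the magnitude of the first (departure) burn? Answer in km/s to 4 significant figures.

The Hohmann ellipse has a_t = (r₁ + r₂)/2 = 19027 km.
Circular speed at r = 33190 km: v_c = √(μ/r) = 1.136 km/s.
Vis-viva on the transfer ellipse at r = 33190 km gives v_t = √[μ(2/r − 1/a_t)] = 0.5744 km/s.
Δv₁ = |v_t − v_c| = |0.5744 − 1.136| = 0.5616 km/s.

Δv₁ = 0.5616 km/s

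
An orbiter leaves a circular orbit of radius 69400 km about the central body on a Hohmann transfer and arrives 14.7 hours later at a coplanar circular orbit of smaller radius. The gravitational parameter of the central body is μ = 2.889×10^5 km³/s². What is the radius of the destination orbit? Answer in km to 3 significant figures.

Transfer time t = 14.7 hours = 52920 s, and t = π√(a_t³/μ).
So a_t = (μ t²/π²)^(1/3) = (2.889×10^5 × (52920)² / π²)^(1/3) = 43441 km.
Since a_t = (r₁ + r₂)/2, r₂ = 2a_t − r₁ = 2×43441 − 69400 = 17482 km.

r₂ = 17500 km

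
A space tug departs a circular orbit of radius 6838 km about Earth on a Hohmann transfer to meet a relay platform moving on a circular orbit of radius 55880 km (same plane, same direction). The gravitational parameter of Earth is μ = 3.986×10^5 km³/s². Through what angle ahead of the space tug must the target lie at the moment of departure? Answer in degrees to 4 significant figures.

Semi-major axis of the transfer orbit: a_t = (6838 + 55880)/2 = 31359 km.
Transfer time t = π√(a_t³/μ) = 27630 s.
The target's mean motion on its circular orbit is ω₂ = √(μ/r₂³) = 4.780×10^-5 rad/s.
Angle swept by the target during transfer: ω₂·t = 1.3207 rad = 75.67°.
Arrival is 180° from departure on the ellipse, so φ = 180° − 75.67° = 104.3°.

φ = 104.3°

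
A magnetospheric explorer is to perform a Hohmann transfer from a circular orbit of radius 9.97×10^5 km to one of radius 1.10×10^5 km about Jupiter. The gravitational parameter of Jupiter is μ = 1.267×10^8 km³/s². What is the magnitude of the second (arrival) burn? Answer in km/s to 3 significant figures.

Δv₂ = 11.6 km/s

The Hohmann ellipse has a_t = (r₁ + r₂)/2 = 5.535×10^5 km.
Circular speed at r = 1.100×10^5 km: v_c = √(μ/r) = 33.94 km/s.
Vis-viva on the transfer ellipse at r = 1.100×10^5 km gives v_t = √[μ(2/r − 1/a_t)] = 45.55 km/s.
Δv₂ = |v_t − v_c| = |45.55 − 33.94| = 11.61 km/s.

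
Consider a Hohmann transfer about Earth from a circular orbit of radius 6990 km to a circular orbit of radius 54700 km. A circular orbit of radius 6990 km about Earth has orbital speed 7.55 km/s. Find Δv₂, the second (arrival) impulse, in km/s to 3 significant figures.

Δv₂ = 1.41 km/s

From the circular-orbit relation v² = μ/r at r = 6990 km: μ = v²r = (7.55)² × 6990 = 3.98447×10^5 km³/s².
The Hohmann ellipse has a_t = (r₁ + r₂)/2 = 30845 km.
Circular speed at r = 54700 km: v_c = √(μ/r) = 2.699 km/s.
Transfer-orbit speed at the same r (vis-viva, a = a_t): v_t = √[μ(2/r − 1/a_t)] = 1.285 km/s.
Δv₂ = |v_t − v_c| = |1.285 − 2.699| = 1.414 km/s.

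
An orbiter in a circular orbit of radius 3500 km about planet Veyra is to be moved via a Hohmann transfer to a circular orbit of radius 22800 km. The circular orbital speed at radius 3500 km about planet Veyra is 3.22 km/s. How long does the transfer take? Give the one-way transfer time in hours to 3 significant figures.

t = 6.91 hours

From the circular-orbit relation v² = μ/r at r = 3500 km: μ = v²r = (3.22)² × 3500 = 36289.4 km³/s².
Semi-major axis of the transfer orbit: a_t = (3500 + 22800)/2 = 13150 km.
By Kepler's third law the transfer-orbit period is T = 2π√(a_t³/μ), so t = T/2 = 24870 s.
Converting: 24870 s ÷ 3600 s/hour = 6.91 hours.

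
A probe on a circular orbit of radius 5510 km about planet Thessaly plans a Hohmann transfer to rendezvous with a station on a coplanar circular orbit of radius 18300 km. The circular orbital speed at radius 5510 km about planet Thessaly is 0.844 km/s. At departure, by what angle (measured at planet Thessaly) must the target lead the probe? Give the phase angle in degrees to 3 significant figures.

From the circular-orbit relation v² = μ/r at r = 5510 km: μ = v²r = (0.844)² × 5510 = 3924.97 km³/s².
Transfer-ellipse semi-major axis a_t = (r₁ + r₂)/2 = (5510 + 18300)/2 = 11905 km.
Transfer time t = π√(a_t³/μ) = 65136.70 s.
The target's mean motion on its circular orbit is ω₂ = √(μ/r₂³) = 2.530706×10^-5 rad/s.
Angle swept by the target during transfer: ω₂·t = 1.648418 rad = 94.447°.
The probe traverses 180° on the transfer ellipse, so the target must lead by 180° − 94.447° = 85.6°.

φ = 85.6°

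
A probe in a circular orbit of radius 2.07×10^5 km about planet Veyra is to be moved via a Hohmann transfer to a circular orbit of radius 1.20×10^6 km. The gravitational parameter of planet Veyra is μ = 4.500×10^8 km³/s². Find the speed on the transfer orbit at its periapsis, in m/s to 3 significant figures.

Transfer-ellipse semi-major axis a_t = (r₁ + r₂)/2 = (2.070×10^5 + 1.200×10^6)/2 = 7.035×10^5 km.
At periapsis, r = 2.070×10^5 km.
Applying v² = μ(2/r − 1/a_t): v = 60.89 km/s.

v = 60900 m/s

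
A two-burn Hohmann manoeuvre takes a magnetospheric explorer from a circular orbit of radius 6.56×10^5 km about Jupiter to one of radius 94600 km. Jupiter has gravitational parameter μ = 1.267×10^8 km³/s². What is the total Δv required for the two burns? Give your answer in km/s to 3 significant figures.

Δv = 18.7 km/s

Semi-major axis of the transfer orbit: a_t = (6.560×10^5 + 94600)/2 = 3.753×10^5 km.
Circular speed at r₁: v₁ = √(μ/r₁) = √(1.267×10^8/6.560×10^5) = 13.897 km/s.
On the transfer ellipse at r₁, vis-viva gives v_a = √[μ(2/r₁ − 1/a_t)] = 6.9774 km/s.
First burn Δv₁ = |v_a − v₁| = 6.920 km/s.
Circular speed at r₂: v₂ = √(μ/r₂) = 36.597 km/s.
Transfer-orbit speed at r₂: v_p = √[μ(2/r₂ − 1/a_t)] = 48.384 km/s.
Second burn Δv₂ = |v₂ − v_p| = 11.79 km/s.
Δv = Δv₁ + Δv₂ = 6.920 + 11.79 = 18.71 km/s.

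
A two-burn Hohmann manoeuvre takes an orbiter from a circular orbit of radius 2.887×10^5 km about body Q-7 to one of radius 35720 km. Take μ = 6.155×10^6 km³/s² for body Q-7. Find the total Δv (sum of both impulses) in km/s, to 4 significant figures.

The Hohmann ellipse has a_t = (r₁ + r₂)/2 = 1.6221×10^5 km.
At r₁ the circular-orbit speed is v₁ = √(μ/r₁) = 4.6173 km/s.
Transfer-orbit speed at r₁ (v² = μ(2/r − 1/a)): v_a = √[μ(2/r₁ − 1/a_t)] = 2.1667 km/s.
First burn Δv₁ = |v_a − v₁| = 2.4506 km/s.
Circular speed at r₂: v₂ = √(μ/r₂) = 13.1268 km/s.
Transfer-orbit speed at r₂: v_p = √[μ(2/r₂ − 1/a_t)] = 17.5123 km/s.
Second burn Δv₂ = |v₂ − v_p| = 4.3855 km/s.
Total Δv = Δv₁ + Δv₂ = 6.836 km/s.

Δv = 6.836 km/s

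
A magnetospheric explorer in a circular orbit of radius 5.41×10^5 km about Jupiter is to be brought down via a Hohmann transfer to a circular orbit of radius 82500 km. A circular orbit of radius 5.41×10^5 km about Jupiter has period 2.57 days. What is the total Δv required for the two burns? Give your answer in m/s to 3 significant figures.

Δv = 19900 m/s

From Kepler's third law T² = 4π²r³/μ at r = 5.41×10^5 km, T = 2.57 days = 2.57 × 86400 s = 2.22048×10^5 s: μ = 4π²r³/T² = 1.26782×10^8 km³/s².
Semi-major axis of the transfer orbit: a_t = (5.410×10^5 + 82500)/2 = 3.1175×10^5 km.
At r₁ the circular-orbit speed is v₁ = √(μ/r₁) = 15.308 km/s.
On the transfer ellipse at r₁, v² = μ(2/r − 1/a) gives v_a = √[μ(2/r₁ − 1/a_t)] = 7.8751 km/s.
First burn Δv₁ = |v_a − v₁| = 7.433 km/s.
Circular speed at r₂: v₂ = √(μ/r₂) = 39.20 km/s.
Transfer-orbit speed at r₂: v_p = √[μ(2/r₂ − 1/a_t)] = 51.64 km/s.
Second burn Δv₂ = |v₂ − v_p| = 12.44 km/s.
Δv = Δv₁ + Δv₂ = 7.433 + 12.44 = 19.87 km/s.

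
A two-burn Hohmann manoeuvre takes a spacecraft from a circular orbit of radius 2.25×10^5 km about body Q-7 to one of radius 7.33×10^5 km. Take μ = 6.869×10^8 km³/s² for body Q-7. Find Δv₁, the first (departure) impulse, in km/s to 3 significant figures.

Δv₁ = 13.1 km/s

Semi-major axis of the transfer orbit: a_t = (2.250×10^5 + 7.330×10^5)/2 = 4.790×10^5 km.
On the circular orbit at r = 2.250×10^5 km, v_c = √(μ/r) = 55.25 km/s.
Transfer-orbit speed at the same r (vis-viva, a = a_t): v_t = √[μ(2/r − 1/a_t)] = 68.35 km/s.
Δv₁ = |v_t − v_c| = |68.35 − 55.25| = 13.10 km/s.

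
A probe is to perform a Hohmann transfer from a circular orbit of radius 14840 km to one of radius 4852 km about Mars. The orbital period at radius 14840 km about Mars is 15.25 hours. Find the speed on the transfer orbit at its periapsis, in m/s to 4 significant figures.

From Kepler's third law T² = 4π²r³/μ at r = 14840 km, T = 15.25 hours = 15.25 × 3600 s = 54900 s: μ = 4π²r³/T² = 42807.2 km³/s².
The Hohmann ellipse has a_t = (r₁ + r₂)/2 = 9846 km.
At periapsis, r = 4852 km.
From the vis-viva equation, v = √[μ(2/r − 1/a_t)] = 3.647 km/s.

v = 3647 m/s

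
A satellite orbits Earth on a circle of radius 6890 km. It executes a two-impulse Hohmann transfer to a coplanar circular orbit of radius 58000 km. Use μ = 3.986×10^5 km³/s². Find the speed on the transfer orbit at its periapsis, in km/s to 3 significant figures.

Semi-major axis of the transfer orbit: a_t = (6890 + 58000)/2 = 32445 km.
The periapsis of the transfer ellipse is at r = 6890 km.
From the vis-viva equation, v = √[μ(2/r − 1/a_t)] = 10.17 km/s.

v = 10.2 km/s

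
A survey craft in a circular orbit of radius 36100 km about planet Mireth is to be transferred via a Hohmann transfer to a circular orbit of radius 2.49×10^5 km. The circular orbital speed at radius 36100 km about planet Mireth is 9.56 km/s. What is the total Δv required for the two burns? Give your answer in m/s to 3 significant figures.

Δv = 4880 m/s

From the circular-orbit relation v² = μ/r at r = 36100 km: μ = v²r = (9.56)² × 36100 = 3.29931×10^6 km³/s².
The Hohmann ellipse has a_t = (r₁ + r₂)/2 = 1.4255×10^5 km.
Circular speed at r₁: v₁ = √(μ/r₁) = √(3.29931×10^6/36100) = 9.5600 km/s.
Transfer-orbit speed at r₁ (vis-viva): v_p = √[μ(2/r₁ − 1/a_t)] = 12.635 km/s.
First burn Δv₁ = |v_p − v₁| = 3.075 km/s.
Circular speed at r₂: v₂ = √(μ/r₂) = 3.640 km/s.
Transfer-orbit speed at r₂: v_a = √[μ(2/r₂ − 1/a_t)] = 1.832 km/s.
Second burn Δv₂ = |v₂ − v_a| = 1.808 km/s.
Total Δv = Δv₁ + Δv₂ = 4.883 km/s.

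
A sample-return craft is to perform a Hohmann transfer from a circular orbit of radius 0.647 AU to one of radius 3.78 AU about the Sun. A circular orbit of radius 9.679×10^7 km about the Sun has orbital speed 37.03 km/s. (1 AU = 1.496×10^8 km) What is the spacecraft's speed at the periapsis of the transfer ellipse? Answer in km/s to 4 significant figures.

v = 48.39 km/s

From the circular-orbit relation v² = μ/r at r = 9.679×10^7 km: μ = v²r = (37.03)² × 9.679×10^7 = 1.32720×10^11 km³/s².
In km: r₁ = 0.647 × 1.496×10^8 = 9.67912×10^7 km; r₂ = 3.78 × 1.496×10^8 = 5.65488×10^8 km.
Semi-major axis of the transfer orbit: a_t = (9.67912×10^7 + 5.65488×10^8)/2 = 3.311396×10^8 km.
The periapsis of the transfer ellipse is at r = 9.67912×10^7 km.
Applying v² = μ(2/r − 1/a_t): v = 48.39 km/s.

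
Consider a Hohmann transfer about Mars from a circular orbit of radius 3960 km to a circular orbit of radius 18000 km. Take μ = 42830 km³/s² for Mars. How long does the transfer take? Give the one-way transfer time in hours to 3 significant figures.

Transfer-ellipse semi-major axis a_t = (r₁ + r₂)/2 = (3960 + 18000)/2 = 10980 km.
Transfer time t = π√(a_t³/μ) = π√((10980)³ / 42830) = 17470 s.
Converting: 17470 s ÷ 3600 s/hour = 4.85 hours.

t = 4.85 hours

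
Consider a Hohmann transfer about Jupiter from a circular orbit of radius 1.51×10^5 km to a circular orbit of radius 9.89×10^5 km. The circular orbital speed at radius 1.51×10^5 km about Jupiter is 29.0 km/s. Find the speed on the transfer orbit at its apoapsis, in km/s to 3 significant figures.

From the circular-orbit relation v² = μ/r at r = 1.51×10^5 km: μ = v²r = (29.0)² × 1.51×10^5 = 1.26991×10^8 km³/s².
The Hohmann ellipse has a_t = (r₁ + r₂)/2 = 5.700×10^5 km.
The apoapsis of the transfer ellipse is at r = 9.890×10^5 km.
Applying v² = μ(2/r − 1/a_t): v = 5.832 km/s.

v = 5.83 km/s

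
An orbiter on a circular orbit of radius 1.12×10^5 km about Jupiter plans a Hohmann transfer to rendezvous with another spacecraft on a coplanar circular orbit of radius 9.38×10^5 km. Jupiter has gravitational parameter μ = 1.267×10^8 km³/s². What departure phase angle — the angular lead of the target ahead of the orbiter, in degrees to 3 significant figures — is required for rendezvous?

φ = 105°

Transfer-ellipse semi-major axis a_t = (r₁ + r₂)/2 = (1.120×10^5 + 9.380×10^5)/2 = 5.250×10^5 km.
The half-period of the transfer ellipse is t = π√(a_t³/μ) = 1.06170×10^5 s.
Target angular speed ω₂ = √(μ/r₂³) = 1.23904×10^-5 rad/s.
Angle swept by the target during transfer: ω₂·t = 1.3155 rad = 75.37°.
Arrival is 180° from departure on the ellipse, so φ = 180° − 75.37° = 105°.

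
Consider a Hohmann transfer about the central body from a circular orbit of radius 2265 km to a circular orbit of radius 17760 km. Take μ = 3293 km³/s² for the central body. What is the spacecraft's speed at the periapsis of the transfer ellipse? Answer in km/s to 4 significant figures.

Semi-major axis of the transfer orbit: a_t = (2265 + 17760)/2 = 10012.5 km.
The periapsis of the transfer ellipse is at r = 2265 km.
From the vis-viva equation, v = √[μ(2/r − 1/a_t)] = 1.606 km/s.

v = 1.606 km/s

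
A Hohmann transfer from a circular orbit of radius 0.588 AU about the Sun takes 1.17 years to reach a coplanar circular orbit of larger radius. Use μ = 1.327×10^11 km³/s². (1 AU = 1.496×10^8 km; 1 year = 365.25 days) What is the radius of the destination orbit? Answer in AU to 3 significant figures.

In km: r₁ = 0.588 × 1.496×10^8 = 8.79648×10^7 km.
Transfer time t = 1.17 years × 365.25 × 86400 s = 3.6922392×10^7 s, and t = π√(a_t³/μ).
So a_t = (μ t²/π²)^(1/3) = (1.327×10^11 × (3.6922392×10^7)² / π²)^(1/3) = 2.6366×10^8 km.
Since a_t = (r₁ + r₂)/2, r₂ = 2a_t − r₁ = 2×2.6366×10^8 − 8.79648×10^7 = 4.393552×10^8 km.
In AU: r₂ = 4.393552×10^8 / 1.496×10^8 = 2.94 AU.

r₂ = 2.94 AU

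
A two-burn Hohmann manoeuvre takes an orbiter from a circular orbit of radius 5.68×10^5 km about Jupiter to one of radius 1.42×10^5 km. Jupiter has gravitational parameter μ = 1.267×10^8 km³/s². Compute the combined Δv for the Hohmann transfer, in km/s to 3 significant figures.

Semi-major axis of the transfer orbit: a_t = (5.680×10^5 + 1.420×10^5)/2 = 3.550×10^5 km.
At r₁ the circular-orbit speed is v₁ = √(μ/r₁) = 14.935 km/s.
On the transfer ellipse at r₁, vis-viva equation gives v_a = √[μ(2/r₁ − 1/a_t)] = 9.4459 km/s.
First burn Δv₁ = |v_a − v₁| = 5.489 km/s.
At r₂, v₂ = √(μ/r₂) = 29.871 km/s.
Transfer-orbit speed at r₂: v_p = √[μ(2/r₂ − 1/a_t)] = 37.784 km/s.
Second burn Δv₂ = |v₂ − v_p| = 7.913 km/s.
Total Δv = Δv₁ + Δv₂ = 13.40 km/s.

Δv = 13.4 km/s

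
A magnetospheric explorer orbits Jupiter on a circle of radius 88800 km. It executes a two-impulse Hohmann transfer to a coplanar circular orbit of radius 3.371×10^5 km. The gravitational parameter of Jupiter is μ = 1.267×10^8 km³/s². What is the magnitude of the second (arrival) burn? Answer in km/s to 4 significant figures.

Δv₂ = 6.868 km/s

Semi-major axis of the transfer orbit: a_t = (88800 + 3.371×10^5)/2 = 2.1295×10^5 km.
On the circular orbit at r = 3.371×10^5 km, v_c = √(μ/r) = 19.387 km/s.
Vis-viva on the transfer ellipse at r = 3.371×10^5 km gives v_t = √[μ(2/r − 1/a_t)] = 12.519 km/s.
Δv₂ = |v_t − v_c| = |12.519 − 19.387| = 6.868 km/s.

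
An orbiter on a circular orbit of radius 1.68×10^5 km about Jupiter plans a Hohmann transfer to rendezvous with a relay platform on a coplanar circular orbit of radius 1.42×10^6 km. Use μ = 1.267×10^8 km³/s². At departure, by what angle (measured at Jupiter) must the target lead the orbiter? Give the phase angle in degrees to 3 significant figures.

Transfer-ellipse semi-major axis a_t = (r₁ + r₂)/2 = (1.680×10^5 + 1.420×10^6)/2 = 7.940×10^5 km.
The half-period of the transfer ellipse is t = π√(a_t³/μ) = 1.9747×10^5 s.
The target's mean motion on its circular orbit is ω₂ = √(μ/r₂³) = 6.6521×10^-6 rad/s.
Angle swept by the target during transfer: ω₂·t = 1.3136 rad = 75.26°.
The orbiter traverses 180° on the transfer ellipse, so the target must lead by 180° − 75.26° = 105°.

φ = 105°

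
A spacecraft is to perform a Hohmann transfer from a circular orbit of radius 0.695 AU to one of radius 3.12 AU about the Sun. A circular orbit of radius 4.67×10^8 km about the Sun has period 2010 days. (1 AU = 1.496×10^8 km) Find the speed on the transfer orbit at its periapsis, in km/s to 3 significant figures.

From Kepler's third law T² = 4π²r³/μ at r = 4.67×10^8 km, T = 2010 days = 2010 × 86400 s = 1.73664×10^8 s: μ = 4π²r³/T² = 1.33319×10^11 km³/s².
In km: r₁ = 0.695 × 1.496×10^8 = 1.03972×10^8 km; r₂ = 3.12 × 1.496×10^8 = 4.66752×10^8 km.
The Hohmann ellipse has a_t = (r₁ + r₂)/2 = 2.85362×10^8 km.
The periapsis of the transfer ellipse is at r = 1.03972×10^8 km.
From the vis-viva equation, v = √[μ(2/r − 1/a_t)] = 45.80 km/s.

v = 45.8 km/s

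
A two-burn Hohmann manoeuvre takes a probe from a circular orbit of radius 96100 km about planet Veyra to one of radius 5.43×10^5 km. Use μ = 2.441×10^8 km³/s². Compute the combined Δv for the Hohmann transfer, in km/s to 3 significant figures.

Semi-major axis of the transfer orbit: a_t = (96100 + 5.430×10^5)/2 = 3.1955×10^5 km.
At r₁ the circular-orbit speed is v₁ = √(μ/r₁) = 50.399 km/s.
Transfer-orbit speed at r₁ (vis-viva): v_p = √[μ(2/r₁ − 1/a_t)] = 65.698 km/s.
First burn Δv₁ = |v_p − v₁| = 15.299 km/s.
At r₂, v₂ = √(μ/r₂) = 21.2023 km/s.
Transfer-orbit speed at r₂: v_a = √[μ(2/r₂ − 1/a_t)] = 11.6272 km/s.
Second burn Δv₂ = |v₂ − v_a| = 9.5751 km/s.
Δv = Δv₁ + Δv₂ = 15.299 + 9.5751 = 24.87 km/s.

Δv = 24.9 km/s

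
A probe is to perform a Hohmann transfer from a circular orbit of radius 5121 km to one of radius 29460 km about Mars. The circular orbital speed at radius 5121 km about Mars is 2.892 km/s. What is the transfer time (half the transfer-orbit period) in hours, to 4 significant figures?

From the circular-orbit relation v² = μ/r at r = 5121 km: μ = v²r = (2.892)² × 5121 = 42830.3 km³/s².
The Hohmann ellipse has a_t = (r₁ + r₂)/2 = 17290.5 km.
Transfer time t = π√(a_t³/μ) = π√((17290.5)³ / 42830.3) = 34513 s.
Converting: 34513 s ÷ 3600 s/hour = 9.587 hours.

t = 9.587 hours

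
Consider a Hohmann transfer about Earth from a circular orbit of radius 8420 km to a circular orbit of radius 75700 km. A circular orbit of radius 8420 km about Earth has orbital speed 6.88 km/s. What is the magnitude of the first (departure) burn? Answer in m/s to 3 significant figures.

From the circular-orbit relation v² = μ/r at r = 8420 km: μ = v²r = (6.88)² × 8420 = 3.98556×10^5 km³/s².
Semi-major axis of the transfer orbit: a_t = (8420 + 75700)/2 = 42060 km.
Circular speed at r = 8420 km: v_c = √(μ/r) = 6.880 km/s.
Vis-viva on the transfer ellipse at r = 8420 km gives v_t = √[μ(2/r − 1/a_t)] = 9.230 km/s.
Δv₁ = |v_t − v_c| = |9.230 − 6.880| = 2.350 km/s.

Δv₁ = 2350 m/s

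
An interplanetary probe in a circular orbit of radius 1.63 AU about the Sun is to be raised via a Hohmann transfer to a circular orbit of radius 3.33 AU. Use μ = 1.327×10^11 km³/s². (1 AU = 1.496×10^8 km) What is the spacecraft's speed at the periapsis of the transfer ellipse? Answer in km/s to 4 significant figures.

In km: r₁ = 1.63 × 1.496×10^8 = 2.43848×10^8 km; r₂ = 3.33 × 1.496×10^8 = 4.98168×10^8 km.
Semi-major axis of the transfer orbit: a_t = (2.43848×10^8 + 4.98168×10^8)/2 = 3.71008×10^8 km.
At periapsis, r = 2.43848×10^8 km.
From the vis-viva equation, v = √[μ(2/r − 1/a_t)] = 27.03 km/s.

v = 27.03 km/s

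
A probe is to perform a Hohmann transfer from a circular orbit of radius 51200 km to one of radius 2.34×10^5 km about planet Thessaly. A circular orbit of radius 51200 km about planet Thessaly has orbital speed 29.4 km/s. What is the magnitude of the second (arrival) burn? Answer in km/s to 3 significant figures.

Δv₂ = 5.51 km/s

From the circular-orbit relation v² = μ/r at r = 51200 km: μ = v²r = (29.4)² × 51200 = 4.42552×10^7 km³/s².
Transfer-ellipse semi-major axis a_t = (r₁ + r₂)/2 = (51200 + 2.340×10^5)/2 = 1.426×10^5 km.
Circular speed at r = 2.340×10^5 km: v_c = √(μ/r) = 13.752 km/s.
Vis-viva on the transfer ellipse at r = 2.340×10^5 km gives v_t = √[μ(2/r − 1/a_t)] = 8.2404 km/s.
Δv₂ = |v_t − v_c| = |8.2404 − 13.752| = 5.512 km/s.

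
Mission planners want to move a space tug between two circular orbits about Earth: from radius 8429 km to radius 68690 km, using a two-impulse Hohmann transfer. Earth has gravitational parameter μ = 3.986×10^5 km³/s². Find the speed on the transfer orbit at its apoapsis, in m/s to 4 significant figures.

Transfer-ellipse semi-major axis a_t = (r₁ + r₂)/2 = (8429 + 68690)/2 = 38559.5 km.
The apoapsis of the transfer ellipse is at r = 68690 km.
From the vis-viva equation, v = √[μ(2/r − 1/a_t)] = 1.126 km/s.

v = 1126 m/s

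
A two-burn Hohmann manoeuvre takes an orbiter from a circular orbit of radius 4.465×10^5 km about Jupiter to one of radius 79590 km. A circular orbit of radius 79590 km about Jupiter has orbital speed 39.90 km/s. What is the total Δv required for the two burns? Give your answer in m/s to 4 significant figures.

From the circular-orbit relation v² = μ/r at r = 79590 km: μ = v²r = (39.90)² × 79590 = 1.26708×10^8 km³/s².
The Hohmann ellipse has a_t = (r₁ + r₂)/2 = 2.63045×10^5 km.
Circular speed at r₁: v₁ = √(μ/r₁) = √(1.26708×10^8/4.465×10^5) = 16.846 km/s.
On the transfer ellipse at r₁, v² = μ(2/r − 1/a) gives v_a = √[μ(2/r₁ − 1/a_t)] = 9.2663 km/s.
First burn Δv₁ = |v_a − v₁| = 7.580 km/s.
At r₂, v₂ = √(μ/r₂) = 39.90 km/s.
Transfer-orbit speed at r₂: v_p = √[μ(2/r₂ − 1/a_t)] = 51.98 km/s.
Second burn Δv₂ = |v₂ − v_p| = 12.08 km/s.
Δv = Δv₁ + Δv₂ = 7.580 + 12.08 = 19.66 km/s.

Δv = 19660 m/s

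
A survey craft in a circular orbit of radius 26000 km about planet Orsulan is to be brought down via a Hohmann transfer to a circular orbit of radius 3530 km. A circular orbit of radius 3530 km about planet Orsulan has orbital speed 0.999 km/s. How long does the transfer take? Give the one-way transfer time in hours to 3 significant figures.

t = 26.4 hours

From the circular-orbit relation v² = μ/r at r = 3530 km: μ = v²r = (0.999)² × 3530 = 3522.94 km³/s².
Transfer-ellipse semi-major axis a_t = (r₁ + r₂)/2 = (26000 + 3530)/2 = 14765 km.
Transfer time t = π√(a_t³/μ) = π√((14765)³ / 3522.94) = 94960 s.
Converting: 94960 s ÷ 3600 s/hour = 26.4 hours.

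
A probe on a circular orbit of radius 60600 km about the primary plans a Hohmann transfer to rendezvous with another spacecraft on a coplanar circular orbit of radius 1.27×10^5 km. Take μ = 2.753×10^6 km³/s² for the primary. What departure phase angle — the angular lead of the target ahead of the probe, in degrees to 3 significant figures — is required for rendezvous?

φ = 65.7°

Semi-major axis of the transfer orbit: a_t = (60600 + 1.270×10^5)/2 = 93800 km.
Transfer time t = π√(a_t³/μ) = 54394 s.
Target angular speed ω₂ = √(μ/r₂³) = 3.6660×10^-5 rad/s.
Angle swept by the target during transfer: ω₂·t = 1.9941 rad = 114.3°.
The probe traverses 180° on the transfer ellipse, so the target must lead by 180° − 114.3° = 65.7°.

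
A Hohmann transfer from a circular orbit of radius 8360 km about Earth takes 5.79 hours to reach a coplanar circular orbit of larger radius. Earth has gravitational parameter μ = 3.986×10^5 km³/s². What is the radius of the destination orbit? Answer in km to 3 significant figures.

r₂ = 43600 km

Transfer time t = 5.79 hours = 20844 s, and t = π√(a_t³/μ).
So a_t = (μ t²/π²)^(1/3) = (3.986×10^5 × (20844)² / π²)^(1/3) = 25986 km.
Since a_t = (r₁ + r₂)/2, r₂ = 2a_t − r₁ = 2×25986 − 8360 = 43612 km.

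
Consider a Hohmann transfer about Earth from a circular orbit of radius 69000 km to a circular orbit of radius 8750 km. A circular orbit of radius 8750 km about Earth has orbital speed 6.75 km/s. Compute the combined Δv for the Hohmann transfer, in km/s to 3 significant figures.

Δv = 3.51 km/s

From the circular-orbit relation v² = μ/r at r = 8750 km: μ = v²r = (6.75)² × 8750 = 3.98672×10^5 km³/s².
Transfer-ellipse semi-major axis a_t = (r₁ + r₂)/2 = (69000 + 8750)/2 = 38875 km.
Circular speed at r₁: v₁ = √(μ/r₁) = √(3.98672×10^5/69000) = 2.4037 km/s.
Transfer-orbit speed at r₁ (v² = μ(2/r − 1/a)): v_a = √[μ(2/r₁ − 1/a_t)] = 1.1404 km/s.
First burn Δv₁ = |v_a − v₁| = 1.263 km/s.
At r₂, v₂ = √(μ/r₂) = 6.750 km/s.
Transfer-orbit speed at r₂: v_p = √[μ(2/r₂ − 1/a_t)] = 8.993 km/s.
Second burn Δv₂ = |v₂ − v_p| = 2.243 km/s.
Total Δv = Δv₁ + Δv₂ = 3.506 km/s.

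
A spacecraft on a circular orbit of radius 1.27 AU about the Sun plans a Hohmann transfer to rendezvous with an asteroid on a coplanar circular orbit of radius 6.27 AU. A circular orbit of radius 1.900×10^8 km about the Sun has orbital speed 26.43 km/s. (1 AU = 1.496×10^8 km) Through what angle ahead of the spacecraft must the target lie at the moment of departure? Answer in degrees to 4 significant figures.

From the circular-orbit relation v² = μ/r at r = 1.900×10^8 km: μ = v²r = (26.43)² × 1.900×10^8 = 1.32724×10^11 km³/s².
In km: r₁ = 1.27 × 1.496×10^8 = 1.89992×10^8 km; r₂ = 6.27 × 1.496×10^8 = 9.37992×10^8 km.
The Hohmann ellipse has a_t = (r₁ + r₂)/2 = 5.63992×10^8 km.
Transfer time t = π√(a_t³/μ) = 1.15501×10^8 s.
Target angular speed ω₂ = √(μ/r₂³) = 1.26816×10^-8 rad/s.
Angle swept by the target during transfer: ω₂·t = 1.4647 rad = 83.92°.
The spacecraft traverses 180° on the transfer ellipse, so the target must lead by 180° − 83.92° = 96.08°.

φ = 96.08°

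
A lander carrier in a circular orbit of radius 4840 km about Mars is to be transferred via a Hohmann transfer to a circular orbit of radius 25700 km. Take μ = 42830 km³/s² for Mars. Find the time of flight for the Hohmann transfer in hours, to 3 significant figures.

Transfer-ellipse semi-major axis a_t = (r₁ + r₂)/2 = (4840 + 25700)/2 = 15270 km.
Transfer time t = π√(a_t³/μ) = π√((15270)³ / 42830) = 28640 s.
Converting: 28640 s ÷ 3600 s/hour = 7.96 hours.

t = 7.96 hours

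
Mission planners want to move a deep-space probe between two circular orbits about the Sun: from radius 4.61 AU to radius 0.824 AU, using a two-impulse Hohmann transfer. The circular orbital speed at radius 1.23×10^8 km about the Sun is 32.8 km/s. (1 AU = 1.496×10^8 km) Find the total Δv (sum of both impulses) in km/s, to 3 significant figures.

From the circular-orbit relation v² = μ/r at r = 1.23×10^8 km: μ = v²r = (32.8)² × 1.23×10^8 = 1.32328×10^11 km³/s².
In km: r₁ = 4.61 × 1.496×10^8 = 6.89656×10^8 km; r₂ = 0.824 × 1.496×10^8 = 1.232704×10^8 km.
Transfer-ellipse semi-major axis a_t = (r₁ + r₂)/2 = (6.89656×10^8 + 1.232704×10^8)/2 = 4.064632×10^8 km.
Circular speed at r₁: v₁ = √(μ/r₁) = √(1.32328×10^11/6.89656×10^8) = 13.852 km/s.
On the transfer ellipse at r₁, vis-viva equation gives v_a = √[μ(2/r₁ − 1/a_t)] = 7.6283 km/s.
First burn Δv₁ = |v_a − v₁| = 6.224 km/s.
Circular speed at r₂: v₂ = √(μ/r₂) = 32.764 km/s.
Transfer-orbit speed at r₂: v_p = √[μ(2/r₂ − 1/a_t)] = 42.678 km/s.
Second burn Δv₂ = |v₂ − v_p| = 9.914 km/s.
Δv = Δv₁ + Δv₂ = 6.224 + 9.914 = 16.14 km/s.

Δv = 16.1 km/s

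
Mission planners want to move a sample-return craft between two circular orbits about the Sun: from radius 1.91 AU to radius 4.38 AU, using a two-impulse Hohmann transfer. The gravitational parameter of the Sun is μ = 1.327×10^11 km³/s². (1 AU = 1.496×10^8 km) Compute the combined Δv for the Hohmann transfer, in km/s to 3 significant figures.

In km: r₁ = 1.91 × 1.496×10^8 = 2.85736×10^8 km; r₂ = 4.38 × 1.496×10^8 = 6.55248×10^8 km.
Semi-major axis of the transfer orbit: a_t = (2.85736×10^8 + 6.55248×10^8)/2 = 4.70492×10^8 km.
At r₁ the circular-orbit speed is v₁ = √(μ/r₁) = 21.5503 km/s.
Transfer-orbit speed at r₁ (v² = μ(2/r − 1/a)): v_p = √[μ(2/r₁ − 1/a_t)] = 25.4320 km/s.
First burn Δv₁ = |v_p − v₁| = 3.8817 km/s.
Circular speed at r₂: v₂ = √(μ/r₂) = 14.2309 km/s.
Transfer-orbit speed at r₂: v_a = √[μ(2/r₂ − 1/a_t)] = 11.0902 km/s.
Second burn Δv₂ = |v₂ − v_a| = 3.1407 km/s.
Δv = Δv₁ + Δv₂ = 3.8817 + 3.1407 = 7.022 km/s.

Δv = 7.02 km/s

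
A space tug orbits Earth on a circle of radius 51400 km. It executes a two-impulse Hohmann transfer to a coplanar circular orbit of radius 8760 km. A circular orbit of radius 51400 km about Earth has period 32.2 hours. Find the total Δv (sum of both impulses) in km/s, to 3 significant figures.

Δv = 3.36 km/s

From Kepler's third law T² = 4π²r³/μ at r = 51400 km, T = 32.2 hours = 32.2 × 3600 s = 1.1592×10^5 s: μ = 4π²r³/T² = 3.98963×10^5 km³/s².
Semi-major axis of the transfer orbit: a_t = (51400 + 8760)/2 = 30080 km.
Circular speed at r₁: v₁ = √(μ/r₁) = √(3.98963×10^5/51400) = 2.786 km/s.
On the transfer ellipse at r₁, vis-viva gives v_a = √[μ(2/r₁ − 1/a_t)] = 1.503 km/s.
First burn Δv₁ = |v_a − v₁| = 1.283 km/s.
At r₂, v₂ = √(μ/r₂) = 6.749 km/s.
Transfer-orbit speed at r₂: v_p = √[μ(2/r₂ − 1/a_t)] = 8.822 km/s.
Second burn Δv₂ = |v₂ − v_p| = 2.073 km/s.
Total Δv = Δv₁ + Δv₂ = 3.356 km/s.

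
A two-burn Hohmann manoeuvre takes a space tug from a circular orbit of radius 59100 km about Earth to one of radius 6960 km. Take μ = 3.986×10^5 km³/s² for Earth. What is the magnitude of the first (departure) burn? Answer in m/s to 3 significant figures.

Semi-major axis of the transfer orbit: a_t = (59100 + 6960)/2 = 33030 km.
Circular speed at r = 59100 km: v_c = √(μ/r) = 2.597 km/s.
Transfer-orbit speed at the same r (vis-viva, a = a_t): v_t = √[μ(2/r − 1/a_t)] = 1.192 km/s.
Δv₁ = |v_t − v_c| = |1.192 − 2.597| = 1.405 km/s.

Δv₁ = 1400 m/s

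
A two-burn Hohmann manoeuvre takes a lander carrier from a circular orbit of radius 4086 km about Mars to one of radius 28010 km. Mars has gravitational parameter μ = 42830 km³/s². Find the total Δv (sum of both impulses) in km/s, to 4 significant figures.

Δv = 1.652 km/s

Semi-major axis of the transfer orbit: a_t = (4086 + 28010)/2 = 16048 km.
Circular speed at r₁: v₁ = √(μ/r₁) = √(42830/4086) = 3.2376 km/s.
Transfer-orbit speed at r₁ (v² = μ(2/r − 1/a)): v_p = √[μ(2/r₁ − 1/a_t)] = 4.2773 km/s.
First burn Δv₁ = |v_p − v₁| = 1.0397 km/s.
At r₂, v₂ = √(μ/r₂) = 1.23657 km/s.
Transfer-orbit speed at r₂: v_a = √[μ(2/r₂ − 1/a_t)] = 0.623959 km/s.
Second burn Δv₂ = |v₂ − v_a| = 0.61261 km/s.
Total Δv = Δv₁ + Δv₂ = 1.652 km/s.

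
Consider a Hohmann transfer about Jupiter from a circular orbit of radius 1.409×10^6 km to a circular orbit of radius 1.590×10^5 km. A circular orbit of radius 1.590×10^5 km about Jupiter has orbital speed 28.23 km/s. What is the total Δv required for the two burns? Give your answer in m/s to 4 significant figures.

From the circular-orbit relation v² = μ/r at r = 1.590×10^5 km: μ = v²r = (28.23)² × 1.590×10^5 = 1.26712×10^8 km³/s².
Transfer-ellipse semi-major axis a_t = (r₁ + r₂)/2 = (1.409×10^6 + 1.590×10^5)/2 = 7.840×10^5 km.
Circular speed at r₁: v₁ = √(μ/r₁) = √(1.26712×10^8/1.409×10^6) = 9.48318 km/s.
Transfer-orbit speed at r₁ (vis-viva equation): v_a = √[μ(2/r₁ − 1/a_t)] = 4.27065 km/s.
First burn Δv₁ = |v_a − v₁| = 5.213 km/s.
At r₂, v₂ = √(μ/r₂) = 28.230 km/s.
Transfer-orbit speed at r₂: v_p = √[μ(2/r₂ − 1/a_t)] = 37.845 km/s.
Second burn Δv₂ = |v₂ − v_p| = 9.615 km/s.
Total Δv = Δv₁ + Δv₂ = 14.83 km/s.

Δv = 14830 m/s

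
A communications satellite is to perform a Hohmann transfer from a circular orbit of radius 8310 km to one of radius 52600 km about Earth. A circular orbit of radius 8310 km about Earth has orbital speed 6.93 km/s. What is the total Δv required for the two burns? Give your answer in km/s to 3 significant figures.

Δv = 3.49 km/s

From the circular-orbit relation v² = μ/r at r = 8310 km: μ = v²r = (6.93)² × 8310 = 3.99087×10^5 km³/s².
Semi-major axis of the transfer orbit: a_t = (8310 + 52600)/2 = 30455 km.
At r₁ the circular-orbit speed is v₁ = √(μ/r₁) = 6.930 km/s.
On the transfer ellipse at r₁, vis-viva equation gives v_p = √[μ(2/r₁ − 1/a_t)] = 9.107 km/s.
First burn Δv₁ = |v_p − v₁| = 2.177 km/s.
At r₂, v₂ = √(μ/r₂) = 2.7545 km/s.
Transfer-orbit speed at r₂: v_a = √[μ(2/r₂ − 1/a_t)] = 1.4388 km/s.
Second burn Δv₂ = |v₂ − v_a| = 1.316 km/s.
Δv = Δv₁ + Δv₂ = 2.177 + 1.316 = 3.493 km/s.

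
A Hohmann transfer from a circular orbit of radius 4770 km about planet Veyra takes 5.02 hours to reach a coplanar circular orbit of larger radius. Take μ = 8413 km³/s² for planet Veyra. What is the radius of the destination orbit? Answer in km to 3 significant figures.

r₂ = 8290 km

Transfer time t = 5.02 hours = 18072 s, and t = π√(a_t³/μ).
So a_t = (μ t²/π²)^(1/3) = (8413 × (18072)² / π²)^(1/3) = 6529.6 km.
Since a_t = (r₁ + r₂)/2, r₂ = 2a_t − r₁ = 2×6529.6 − 4770 = 8289.2 km.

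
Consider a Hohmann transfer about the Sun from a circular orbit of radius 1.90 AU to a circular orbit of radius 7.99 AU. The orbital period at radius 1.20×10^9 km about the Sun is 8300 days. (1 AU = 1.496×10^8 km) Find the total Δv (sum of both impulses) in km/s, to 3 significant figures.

Δv = 9.86 km/s

From Kepler's third law T² = 4π²r³/μ at r = 1.20×10^9 km, T = 8300 days = 8300 × 86400 s = 7.1712×10^8 s: μ = 4π²r³/T² = 1.32654×10^11 km³/s².
In km: r₁ = 1.90 × 1.496×10^8 = 2.8424×10^8 km; r₂ = 7.99 × 1.496×10^8 = 1.195304×10^9 km.
Transfer-ellipse semi-major axis a_t = (r₁ + r₂)/2 = (2.8424×10^8 + 1.195304×10^9)/2 = 7.39772×10^8 km.
At r₁ the circular-orbit speed is v₁ = √(μ/r₁) = 21.603 km/s.
Transfer-orbit speed at r₁ (vis-viva equation): v_p = √[μ(2/r₁ − 1/a_t)] = 27.460 km/s.
First burn Δv₁ = |v_p − v₁| = 5.857 km/s.
Circular speed at r₂: v₂ = √(μ/r₂) = 10.535 km/s.
Transfer-orbit speed at r₂: v_a = √[μ(2/r₂ − 1/a_t)] = 6.5300 km/s.
Second burn Δv₂ = |v₂ − v_a| = 4.005 km/s.
Δv = Δv₁ + Δv₂ = 5.857 + 4.005 = 9.862 km/s.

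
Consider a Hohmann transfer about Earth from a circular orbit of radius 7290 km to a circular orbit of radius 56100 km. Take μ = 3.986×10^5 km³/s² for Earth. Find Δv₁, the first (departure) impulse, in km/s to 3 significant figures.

Δv₁ = 2.44 km/s

Transfer-ellipse semi-major axis a_t = (r₁ + r₂)/2 = (7290 + 56100)/2 = 31695 km.
Circular speed at r = 7290 km: v_c = √(μ/r) = 7.3944 km/s.
Vis-viva on the transfer ellipse at r = 7290 km gives v_t = √[μ(2/r − 1/a_t)] = 9.8376 km/s.
Δv₁ = |v_t − v_c| = |9.8376 − 7.3944| = 2.443 km/s.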